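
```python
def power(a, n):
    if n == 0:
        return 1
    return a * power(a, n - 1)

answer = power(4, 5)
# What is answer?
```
Call trace:
power(a=4, n=5)
  power(a=4, n=4)
    power(a=4, n=3)
      power(a=4, n=2)
        power(a=4, n=1)
          power(a=4, n=0)
          -> return 1
        -> return 4
      -> return 16
    -> return 64
  -> return 256
-> return 1024

Final answer: 1024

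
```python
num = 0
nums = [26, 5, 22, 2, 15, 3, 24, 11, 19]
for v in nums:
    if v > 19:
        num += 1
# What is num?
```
Trace:
  num=0
  num=1, v=26
  num=1, v=5
  num=2, v=22
  num=2, v=2
  num=2, v=15
  num=2, v=3
  num=3, v=24
  num=3, v=11
  num=3, v=19

Final answer: 3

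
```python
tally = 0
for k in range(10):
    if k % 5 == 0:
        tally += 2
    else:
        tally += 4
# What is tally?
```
Trace:
  tally=0
  tally=2, k=0
  tally=6, k=1
  tally=10, k=2
  tally=14, k=3
  tally=18, k=4
  tally=20, k=5
  tally=24, k=6
  tally=28, k=7
  tally=32, k=8
  tally=36, k=9

Final answer: 36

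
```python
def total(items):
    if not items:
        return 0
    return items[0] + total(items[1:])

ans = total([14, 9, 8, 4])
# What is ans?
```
Call trace:
total(items=[14, 9, 8, 4])
  total(items=[9, 8, 4])
    total(items=[8, 4])
      total(items=[4])
        total(items=[])
        -> return 0
      -> return 4
    -> return 12
  -> return 21
-> return 35

Final answer: 35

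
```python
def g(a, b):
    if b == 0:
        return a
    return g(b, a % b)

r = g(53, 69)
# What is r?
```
Call trace:
g(a=53, b=69)
  g(a=69, b=53)
    g(a=53, b=16)
      g(a=16, b=5)
        g(a=5, b=1)
          g(a=1, b=0)
          -> return 1
        -> return 1
      -> return 1
    -> return 1
  -> return 1
-> return 1

Final answer: 1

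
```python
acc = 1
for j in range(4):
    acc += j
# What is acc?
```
Trace:
  acc=1
  acc=1, j=0
  acc=2, j=1
  acc=4, j=2
  acc=7, j=3

Final answer: 7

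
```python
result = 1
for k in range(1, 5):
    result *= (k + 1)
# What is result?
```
Trace:
  result=1
  result=2, k=1
  result=6, k=2
  result=24, k=3
  result=120, k=4

Final answer: 120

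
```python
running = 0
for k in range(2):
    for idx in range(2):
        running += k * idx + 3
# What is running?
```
Trace:
  running=0
  running=3, k=0, idx=0
  running=6, k=0, idx=1
  running=9, k=1, idx=0
  running=13, k=1, idx=1

Final answer: 13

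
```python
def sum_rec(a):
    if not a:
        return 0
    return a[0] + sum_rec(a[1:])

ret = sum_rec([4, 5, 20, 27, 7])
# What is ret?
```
Call trace:
sum_rec(a=[4, 5, 20, 27, 7])
  sum_rec(a=[5, 20, 27, 7])
    sum_rec(a=[20, 27, 7])
      sum_rec(a=[27, 7])
        sum_rec(a=[7])
          sum_rec(a=[])
          -> return 0
        -> return 7
      -> return 34
    -> return 54
  -> return 59
-> return 63

Final answer: 63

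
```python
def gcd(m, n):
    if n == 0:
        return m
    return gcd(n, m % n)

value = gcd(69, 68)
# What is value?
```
Call trace:
gcd(m=69, n=68)
  gcd(m=68, n=1)
    gcd(m=1, n=0)
    -> return 1
  -> return 1
-> return 1

Final answer: 1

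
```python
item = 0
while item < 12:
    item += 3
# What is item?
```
Trace:
  item=0
  item=3
  item=6
  item=9
  item=12

Final answer: 12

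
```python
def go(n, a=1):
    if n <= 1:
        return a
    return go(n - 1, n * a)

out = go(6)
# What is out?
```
Call trace:
go(n=6, a=1)
  go(n=5, a=6)
    go(n=4, a=30)
      go(n=3, a=120)
        go(n=2, a=360)
          go(n=1, a=720)
          -> return 720
        -> return 720
      -> return 720
    -> return 720
  -> return 720
-> return 720

Final answer: 720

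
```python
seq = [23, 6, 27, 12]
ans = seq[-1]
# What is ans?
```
Trace:
  seq=[23, 6, 27, 12]
  seq=[23, 6, 27, 12], ans=12

Final answer: 12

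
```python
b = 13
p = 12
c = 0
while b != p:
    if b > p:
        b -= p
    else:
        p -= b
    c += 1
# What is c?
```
Trace:
  b=13
  b=13, p=12
  b=13, p=12, c=0
  b=1, p=12, c=1
  b=1, p=11, c=2
  b=1, p=10, c=3
  b=1, p=9, c=4
  b=1, p=8, c=5
  b=1, p=7, c=6
  b=1, p=6, c=7
  b=1, p=5, c=8
  b=1, p=4, c=9
  b=1, p=3, c=10
  b=1, p=2, c=11
  b=1, p=1, c=12

Final answer: 12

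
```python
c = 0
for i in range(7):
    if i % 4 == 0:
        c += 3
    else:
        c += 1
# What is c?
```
Trace:
  c=0
  c=3, i=0
  c=4, i=1
  c=5, i=2
  c=6, i=3
  c=9, i=4
  c=10, i=5
  c=11, i=6

Final answer: 11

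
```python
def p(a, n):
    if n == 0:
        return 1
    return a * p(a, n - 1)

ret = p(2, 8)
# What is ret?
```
Call trace:
p(a=2, n=8)
  p(a=2, n=7)
    p(a=2, n=6)
      p(a=2, n=5)
        p(a=2, n=4)
          p(a=2, n=3)
            p(a=2, n=2)
              p(a=2, n=1)
                p(a=2, n=0)
                -> return 1
              -> return 2
            -> return 4
          -> return 8
        -> return 16
      -> return 32
    -> return 64
  -> return 128
-> return 256

Final answer: 256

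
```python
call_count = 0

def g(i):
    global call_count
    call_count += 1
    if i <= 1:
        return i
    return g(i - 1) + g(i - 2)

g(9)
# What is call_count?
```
Call trace (a repeated sub-call is expanded the first time; later identical calls just restate its return value):
g(i=9)
  g(i=8)
    g(i=7)
      g(i=6)
        g(i=5)
          g(i=4)
            g(i=3)
              g(i=2)
                g(i=1)
                -> return 1
                g(i=0)
                -> return 0
              -> return 1
              g(i=1)
              -> return 1
            -> return 2
            g(i=2) -> return 1  (same call as traced above)
          -> return 3
          g(i=3) -> return 2  (same call as traced above)
        -> return 5
        g(i=4) -> return 3  (same call as traced above)
      -> return 8
      g(i=5) -> return 5  (same call as traced above)
    -> return 13
    g(i=6) -> return 8  (same call as traced above)
  -> return 21
  g(i=7) -> return 13  (same call as traced above)
-> return 34

call_count is incremented once per call, so count the calls in each subtree. Let C(i) = number of calls made by g(i).
C(0) = C(1) = 1 (base case, no recursion); C(i) = 1 + C(i - 1) + C(i - 2) otherwise.
C(2) = 1 + C(1) + C(0) = 1 + 1 + 1 = 3
C(3) = 1 + C(2) + C(1) = 1 + 3 + 1 = 5
C(4) = 1 + C(3) + C(2) = 1 + 5 + 3 = 9
C(5) = 1 + C(4) + C(3) = 1 + 9 + 5 = 15
C(6) = 1 + C(5) + C(4) = 1 + 15 + 9 = 25
C(7) = 1 + C(6) + C(5) = 1 + 25 + 15 = 41
C(8) = 1 + C(7) + C(6) = 1 + 41 + 25 = 67
C(9) = 1 + C(8) + C(7) = 1 + 67 + 41 = 109
call_count = C(9) = 109

Final answer: 109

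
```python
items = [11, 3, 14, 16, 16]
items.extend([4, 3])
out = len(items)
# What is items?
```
Trace:
  items=[11, 3, 14, 16, 16]
  items=[11, 3, 14, 16, 16, 4, 3]
  items=[11, 3, 14, 16, 16, 4, 3], out=7

Final answer: [11, 3, 14, 16, 16, 4, 3]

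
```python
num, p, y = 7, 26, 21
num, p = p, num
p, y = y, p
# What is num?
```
Trace:
  num=7, p=26, y=21
  num=26, p=7, y=21
  num=26, p=21, y=7

Final answer: 26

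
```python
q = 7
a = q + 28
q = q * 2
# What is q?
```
Trace:
  q=7
  q=7, a=35
  q=14, a=35

Final answer: 14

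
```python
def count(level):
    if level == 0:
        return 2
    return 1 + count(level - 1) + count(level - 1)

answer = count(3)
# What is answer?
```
Call trace (a repeated sub-call is expanded the first time; later identical calls just restate its return value):
count(level=3)
  count(level=2)
    count(level=1)
      count(level=0)
      -> return 2
      count(level=0)
      -> return 2
    -> return 5
    count(level=1) -> return 5  (same call as traced above)
  -> return 11
  count(level=2) -> return 11  (same call as traced above)
-> return 23

Final answer: 23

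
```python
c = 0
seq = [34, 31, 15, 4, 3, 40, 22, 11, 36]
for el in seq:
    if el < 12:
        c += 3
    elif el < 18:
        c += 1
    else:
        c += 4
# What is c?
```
Trace:
  c=0
  c=4, el=34
  c=8, el=31
  c=9, el=15
  c=12, el=4
  c=15, el=3
  c=19, el=40
  c=23, el=22
  c=26, el=11
  c=30, el=36

Final answer: 30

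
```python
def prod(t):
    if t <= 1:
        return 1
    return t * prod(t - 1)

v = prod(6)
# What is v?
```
Call trace:
prod(t=6)
  prod(t=5)
    prod(t=4)
      prod(t=3)
        prod(t=2)
          prod(t=1)
          -> return 1
        -> return 2
      -> return 6
    -> return 24
  -> return 120
-> return 720

Final answer: 720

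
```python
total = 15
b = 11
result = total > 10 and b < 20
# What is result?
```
Trace:
  total=15
  total=15, b=11
  total=15, b=11, result=True

Final answer: True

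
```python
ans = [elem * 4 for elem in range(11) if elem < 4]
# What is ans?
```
Trace:
  elem=0
  elem=1
  elem=2
  elem=3
  elem=4
  elem=5
  elem=6
  elem=7
  elem=8
  elem=9
  elem=10
  ans=[0, 4, 8, 12]

Final answer: [0, 4, 8, 12]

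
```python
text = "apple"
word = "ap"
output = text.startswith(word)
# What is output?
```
Trace:
  text='apple'
  text='apple', word='ap'
  text='apple', word='ap', output=True

Final answer: True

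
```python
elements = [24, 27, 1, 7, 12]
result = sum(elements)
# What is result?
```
Trace:
  elements=[24, 27, 1, 7, 12]
  elements=[24, 27, 1, 7, 12], result=71

Final answer: 71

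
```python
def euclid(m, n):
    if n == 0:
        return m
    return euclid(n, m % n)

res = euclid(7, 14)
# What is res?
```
Call trace:
euclid(m=7, n=14)
  euclid(m=14, n=7)
    euclid(m=7, n=0)
    -> return 7
  -> return 7
-> return 7

Final answer: 7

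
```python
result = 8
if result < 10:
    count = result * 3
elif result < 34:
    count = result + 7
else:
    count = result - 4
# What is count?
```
Trace:
  result=8
  result=8, count=24

Final answer: 24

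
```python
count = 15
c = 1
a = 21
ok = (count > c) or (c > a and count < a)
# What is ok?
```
Trace:
  count=15
  count=15, c=1
  count=15, c=1, a=21
  count=15, c=1, a=21, ok=True

Final answer: True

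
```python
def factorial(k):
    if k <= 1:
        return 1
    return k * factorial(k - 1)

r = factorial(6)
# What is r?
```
Call trace:
factorial(k=6)
  factorial(k=5)
    factorial(k=4)
      factorial(k=3)
        factorial(k=2)
          factorial(k=1)
          -> return 1
        -> return 2
      -> return 6
    -> return 24
  -> return 120
-> return 720

Final answer: 720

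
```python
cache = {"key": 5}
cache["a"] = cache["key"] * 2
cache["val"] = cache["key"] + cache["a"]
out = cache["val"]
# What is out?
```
Trace:
  cache={'key': 5}
  cache={'key': 5, 'a': 10}
  cache={'key': 5, 'a': 10, 'val': 15}
  cache={'key': 5, 'a': 10, 'val': 15}, out=15

Final answer: 15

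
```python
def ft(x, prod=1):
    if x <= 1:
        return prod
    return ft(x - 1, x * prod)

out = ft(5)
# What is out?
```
Call trace:
ft(x=5, prod=1)
  ft(x=4, prod=5)
    ft(x=3, prod=20)
      ft(x=2, prod=60)
        ft(x=1, prod=120)
        -> return 120
      -> return 120
    -> return 120
  -> return 120
-> return 120

Final answer: 120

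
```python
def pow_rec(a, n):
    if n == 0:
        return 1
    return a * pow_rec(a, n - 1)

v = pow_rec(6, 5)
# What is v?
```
Call trace:
pow_rec(a=6, n=5)
  pow_rec(a=6, n=4)
    pow_rec(a=6, n=3)
      pow_rec(a=6, n=2)
        pow_rec(a=6, n=1)
          pow_rec(a=6, n=0)
          -> return 1
        -> return 6
      -> return 36
    -> return 216
  -> return 1296
-> return 7776

Final answer: 7776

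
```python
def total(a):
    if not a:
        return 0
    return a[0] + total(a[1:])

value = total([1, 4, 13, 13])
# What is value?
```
Call trace:
total(a=[1, 4, 13, 13])
  total(a=[4, 13, 13])
    total(a=[13, 13])
      total(a=[13])
        total(a=[])
        -> return 0
      -> return 13
    -> return 26
  -> return 30
-> return 31

Final answer: 31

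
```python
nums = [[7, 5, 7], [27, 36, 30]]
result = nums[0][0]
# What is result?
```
Trace:
  nums=[[7, 5, 7], [27, 36, 30]]
  nums=[[7, 5, 7], [27, 36, 30]], result=7

Final answer: 7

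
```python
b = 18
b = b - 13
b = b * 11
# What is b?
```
Trace:
  b=18
  b=5
  b=55

Final answer: 55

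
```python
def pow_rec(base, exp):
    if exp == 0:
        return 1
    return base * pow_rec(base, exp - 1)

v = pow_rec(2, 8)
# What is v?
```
Call trace:
pow_rec(base=2, exp=8)
  pow_rec(base=2, exp=7)
    pow_rec(base=2, exp=6)
      pow_rec(base=2, exp=5)
        pow_rec(base=2, exp=4)
          pow_rec(base=2, exp=3)
            pow_rec(base=2, exp=2)
              pow_rec(base=2, exp=1)
                pow_rec(base=2, exp=0)
                -> return 1
              -> return 2
            -> return 4
          -> return 8
        -> return 16
      -> return 32
    -> return 64
  -> return 128
-> return 256

Final answer: 256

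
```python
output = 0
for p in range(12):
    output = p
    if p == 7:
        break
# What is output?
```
Trace:
  output=0
  output=0, p=0
  output=1, p=1
  output=2, p=2
  output=3, p=3
  output=4, p=4
  output=5, p=5
  output=6, p=6
  output=7, p=7

Final answer: 7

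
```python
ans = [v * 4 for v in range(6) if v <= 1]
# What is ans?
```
Trace:
  v=0
  v=1
  v=2
  v=3
  v=4
  v=5
  ans=[0, 4]

Final answer: [0, 4]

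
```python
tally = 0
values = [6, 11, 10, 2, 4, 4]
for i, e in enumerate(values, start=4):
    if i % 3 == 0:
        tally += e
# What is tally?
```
Trace:
  tally=0
  tally=0, i=4, e=6
  tally=0, i=5, e=11
  tally=10, i=6, e=10
  tally=10, i=7, e=2
  tally=10, i=8, e=4
  tally=14, i=9, e=4

Final answer: 14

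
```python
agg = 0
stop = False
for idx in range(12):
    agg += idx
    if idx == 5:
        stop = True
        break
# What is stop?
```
Trace:
  agg=0
  agg=0, stop=False
  agg=0, stop=False, idx=0
  agg=1, stop=False, idx=1
  agg=3, stop=False, idx=2
  agg=6, stop=False, idx=3
  agg=10, stop=False, idx=4
  agg=15, stop=True, idx=5

Final answer: True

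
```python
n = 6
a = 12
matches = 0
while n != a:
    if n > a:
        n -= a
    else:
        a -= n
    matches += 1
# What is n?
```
Trace:
  n=6
  n=6, a=12
  n=6, a=12, matches=0
  n=6, a=6, matches=1

Final answer: 6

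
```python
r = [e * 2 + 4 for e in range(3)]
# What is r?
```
Trace:
  e=0
  e=1
  e=2
  r=[4, 6, 8]

Final answer: [4, 6, 8]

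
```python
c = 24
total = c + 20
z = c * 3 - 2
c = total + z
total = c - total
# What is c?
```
Trace:
  c=24
  c=24, total=44
  c=24, total=44, z=70
  c=114, total=44, z=70
  c=114, total=70, z=70

Final answer: 114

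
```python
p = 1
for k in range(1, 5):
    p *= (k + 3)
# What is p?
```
Trace:
  p=1
  p=4, k=1
  p=20, k=2
  p=120, k=3
  p=840, k=4

Final answer: 840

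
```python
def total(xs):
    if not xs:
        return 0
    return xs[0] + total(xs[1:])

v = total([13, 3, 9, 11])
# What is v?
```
Call trace:
total(xs=[13, 3, 9, 11])
  total(xs=[3, 9, 11])
    total(xs=[9, 11])
      total(xs=[11])
        total(xs=[])
        -> return 0
      -> return 11
    -> return 20
  -> return 23
-> return 36

Final answer: 36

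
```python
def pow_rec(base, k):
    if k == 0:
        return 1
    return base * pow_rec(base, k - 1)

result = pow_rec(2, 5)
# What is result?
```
Call trace:
pow_rec(base=2, k=5)
  pow_rec(base=2, k=4)
    pow_rec(base=2, k=3)
      pow_rec(base=2, k=2)
        pow_rec(base=2, k=1)
          pow_rec(base=2, k=0)
          -> return 1
        -> return 2
      -> return 4
    -> return 8
  -> return 16
-> return 32

Final answer: 32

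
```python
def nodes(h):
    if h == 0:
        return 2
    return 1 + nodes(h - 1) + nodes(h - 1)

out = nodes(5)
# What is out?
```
Call trace (a repeated sub-call is expanded the first time; later identical calls just restate its return value):
nodes(h=5)
  nodes(h=4)
    nodes(h=3)
      nodes(h=2)
        nodes(h=1)
          nodes(h=0)
          -> return 2
          nodes(h=0)
          -> return 2
        -> return 5
        nodes(h=1) -> return 5  (same call as traced above)
      -> return 11
      nodes(h=2) -> return 11  (same call as traced above)
    -> return 23
    nodes(h=3) -> return 23  (same call as traced above)
  -> return 47
  nodes(h=4) -> return 47  (same call as traced above)
-> return 95

Final answer: 95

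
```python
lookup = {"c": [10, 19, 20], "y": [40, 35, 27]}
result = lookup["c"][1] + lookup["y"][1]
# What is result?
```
Trace:
  lookup={'c': [10, 19, 20], 'y': [40, 35, 27]}
  lookup={'c': [10, 19, 20], 'y': [40, 35, 27]}, result=54

Final answer: 54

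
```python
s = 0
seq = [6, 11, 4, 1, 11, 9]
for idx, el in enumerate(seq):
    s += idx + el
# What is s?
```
Trace:
  s=0
  s=6, idx=0, el=6
  s=18, idx=1, el=11
  s=24, idx=2, el=4
  s=28, idx=3, el=1
  s=43, idx=4, el=11
  s=57, idx=5, el=9

Final answer: 57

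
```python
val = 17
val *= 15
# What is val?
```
Trace:
  val=17
  val=255

Final answer: 255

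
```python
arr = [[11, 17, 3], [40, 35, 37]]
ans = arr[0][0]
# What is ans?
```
Trace:
  arr=[[11, 17, 3], [40, 35, 37]]
  arr=[[11, 17, 3], [40, 35, 37]], ans=11

Final answer: 11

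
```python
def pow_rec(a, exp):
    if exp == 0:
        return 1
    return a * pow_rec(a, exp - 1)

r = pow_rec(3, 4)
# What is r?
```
Call trace:
pow_rec(a=3, exp=4)
  pow_rec(a=3, exp=3)
    pow_rec(a=3, exp=2)
      pow_rec(a=3, exp=1)
        pow_rec(a=3, exp=0)
        -> return 1
      -> return 3
    -> return 9
  -> return 27
-> return 81

Final answer: 81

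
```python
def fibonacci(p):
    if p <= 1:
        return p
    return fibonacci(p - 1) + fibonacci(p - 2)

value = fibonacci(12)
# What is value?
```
Call trace (a repeated sub-call is expanded the first time; later identical calls just restate its return value):
fibonacci(p=12)
  fibonacci(p=11)
    fibonacci(p=10)
      fibonacci(p=9)
        fibonacci(p=8)
          fibonacci(p=7)
            fibonacci(p=6)
              fibonacci(p=5)
                fibonacci(p=4)
                  fibonacci(p=3)
                    fibonacci(p=2)
                      fibonacci(p=1)
                      -> return 1
                      fibonacci(p=0)
                      -> return 0
                    -> return 1
                    fibonacci(p=1)
                    -> return 1
                  -> return 2
                  fibonacci(p=2) -> return 1  (same call as traced above)
                -> return 3
                fibonacci(p=3) -> return 2  (same call as traced above)
              -> return 5
              fibonacci(p=4) -> return 3  (same call as traced above)
            -> return 8
            fibonacci(p=5) -> return 5  (same call as traced above)
          -> return 13
          fibonacci(p=6) -> return 8  (same call as traced above)
        -> return 21
        fibonacci(p=7) -> return 13  (same call as traced above)
      -> return 34
      fibonacci(p=8) -> return 21  (same call as traced above)
    -> return 55
    fibonacci(p=9) -> return 34  (same call as traced above)
  -> return 89
  fibonacci(p=10) -> return 55  (same call as traced above)
-> return 144

Final answer: 144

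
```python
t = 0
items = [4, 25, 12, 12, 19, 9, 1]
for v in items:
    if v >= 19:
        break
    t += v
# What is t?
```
Trace:
  t=0
  t=4, v=4
  t=4, v=25

Final answer: 4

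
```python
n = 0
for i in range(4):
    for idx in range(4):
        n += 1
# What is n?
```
Trace:
  n=0
  n=1, i=0, idx=0
  n=2, i=0, idx=1
  n=3, i=0, idx=2
  n=4, i=0, idx=3
  n=5, i=1, idx=0
  n=6, i=1, idx=1
  n=7, i=1, idx=2
  n=8, i=1, idx=3
  n=9, i=2, idx=0
  n=10, i=2, idx=1
  n=11, i=2, idx=2
  n=12, i=2, idx=3
  n=13, i=3, idx=0
  n=14, i=3, idx=1
  n=15, i=3, idx=2
  n=16, i=3, idx=3

Final answer: 16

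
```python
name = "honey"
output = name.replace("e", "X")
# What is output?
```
Trace:
  name='honey'
  name='honey', output='honXy'

Final answer: 'honXy'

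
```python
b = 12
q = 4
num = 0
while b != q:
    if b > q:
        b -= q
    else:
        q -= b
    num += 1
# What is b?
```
Trace:
  b=12
  b=12, q=4
  b=12, q=4, num=0
  b=8, q=4, num=1
  b=4, q=4, num=2

Final answer: 4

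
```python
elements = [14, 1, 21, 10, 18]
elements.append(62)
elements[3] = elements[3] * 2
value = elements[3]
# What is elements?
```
Trace:
  elements=[14, 1, 21, 10, 18]
  elements=[14, 1, 21, 10, 18, 62]
  elements=[14, 1, 21, 20, 18, 62]
  elements=[14, 1, 21, 20, 18, 62], value=20

Final answer: [14, 1, 21, 20, 18, 62]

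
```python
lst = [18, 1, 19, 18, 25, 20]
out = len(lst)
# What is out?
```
Trace:
  lst=[18, 1, 19, 18, 25, 20]
  lst=[18, 1, 19, 18, 25, 20], out=6

Final answer: 6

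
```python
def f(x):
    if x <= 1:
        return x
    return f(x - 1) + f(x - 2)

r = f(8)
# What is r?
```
Call trace (a repeated sub-call is expanded the first time; later identical calls just restate its return value):
f(x=8)
  f(x=7)
    f(x=6)
      f(x=5)
        f(x=4)
          f(x=3)
            f(x=2)
              f(x=1)
              -> return 1
              f(x=0)
              -> return 0
            -> return 1
            f(x=1)
            -> return 1
          -> return 2
          f(x=2) -> return 1  (same call as traced above)
        -> return 3
        f(x=3) -> return 2  (same call as traced above)
      -> return 5
      f(x=4) -> return 3  (same call as traced above)
    -> return 8
    f(x=5) -> return 5  (same call as traced above)
  -> return 13
  f(x=6) -> return 8  (same call as traced above)
-> return 21

Final answer: 21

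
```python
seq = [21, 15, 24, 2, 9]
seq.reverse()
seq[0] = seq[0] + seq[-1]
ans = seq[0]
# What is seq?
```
Trace:
  seq=[21, 15, 24, 2, 9]
  seq=[9, 2, 24, 15, 21]
  seq=[30, 2, 24, 15, 21]
  seq=[30, 2, 24, 15, 21], ans=30

Final answer: [30, 2, 24, 15, 21]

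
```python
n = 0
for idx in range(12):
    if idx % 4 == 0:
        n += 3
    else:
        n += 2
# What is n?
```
Trace:
  n=0
  n=3, idx=0
  n=5, idx=1
  n=7, idx=2
  n=9, idx=3
  n=12, idx=4
  n=14, idx=5
  n=16, idx=6
  n=18, idx=7
  n=21, idx=8
  n=23, idx=9
  n=25, idx=10
  n=27, idx=11

Final answer: 27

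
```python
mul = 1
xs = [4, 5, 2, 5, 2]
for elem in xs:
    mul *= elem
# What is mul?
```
Trace:
  mul=1
  mul=4, elem=4
  mul=20, elem=5
  mul=40, elem=2
  mul=200, elem=5
  mul=400, elem=2

Final answer: 400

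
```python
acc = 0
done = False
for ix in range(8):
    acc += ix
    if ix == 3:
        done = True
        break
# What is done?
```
Trace:
  acc=0
  acc=0, done=False
  acc=0, done=False, ix=0
  acc=1, done=False, ix=1
  acc=3, done=False, ix=2
  acc=6, done=True, ix=3

Final answer: True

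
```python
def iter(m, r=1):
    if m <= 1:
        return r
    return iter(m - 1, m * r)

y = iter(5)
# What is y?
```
Call trace:
iter(m=5, r=1)
  iter(m=4, r=5)
    iter(m=3, r=20)
      iter(m=2, r=60)
        iter(m=1, r=120)
        -> return 120
      -> return 120
    -> return 120
  -> return 120
-> return 120

Final answer: 120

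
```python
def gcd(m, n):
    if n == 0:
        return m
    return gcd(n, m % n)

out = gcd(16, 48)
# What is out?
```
Call trace:
gcd(m=16, n=48)
  gcd(m=48, n=16)
    gcd(m=16, n=0)
    -> return 16
  -> return 16
-> return 16

Final answer: 16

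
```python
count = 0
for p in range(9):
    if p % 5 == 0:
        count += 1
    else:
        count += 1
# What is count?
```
Trace:
  count=0
  count=1, p=0
  count=2, p=1
  count=3, p=2
  count=4, p=3
  count=5, p=4
  count=6, p=5
  count=7, p=6
  count=8, p=7
  count=9, p=8

Final answer: 9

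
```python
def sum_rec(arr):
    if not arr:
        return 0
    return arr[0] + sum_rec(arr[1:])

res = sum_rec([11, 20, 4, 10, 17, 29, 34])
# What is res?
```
Call trace:
sum_rec(arr=[11, 20, 4, 10, 17, 29, 34])
  sum_rec(arr=[20, 4, 10, 17, 29, 34])
    sum_rec(arr=[4, 10, 17, 29, 34])
      sum_rec(arr=[10, 17, 29, 34])
        sum_rec(arr=[17, 29, 34])
          sum_rec(arr=[29, 34])
            sum_rec(arr=[34])
              sum_rec(arr=[])
              -> return 0
            -> return 34
          -> return 63
        -> return 80
      -> return 90
    -> return 94
  -> return 114
-> return 125

Final answer: 125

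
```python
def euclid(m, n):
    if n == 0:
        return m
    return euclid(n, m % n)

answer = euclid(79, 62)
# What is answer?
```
Call trace:
euclid(m=79, n=62)
  euclid(m=62, n=17)
    euclid(m=17, n=11)
      euclid(m=11, n=6)
        euclid(m=6, n=5)
          euclid(m=5, n=1)
            euclid(m=1, n=0)
            -> return 1
          -> return 1
        -> return 1
      -> return 1
    -> return 1
  -> return 1
-> return 1

Final answer: 1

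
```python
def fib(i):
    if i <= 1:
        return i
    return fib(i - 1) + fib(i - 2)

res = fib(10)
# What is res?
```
Call trace (a repeated sub-call is expanded the first time; later identical calls just restate its return value):
fib(i=10)
  fib(i=9)
    fib(i=8)
      fib(i=7)
        fib(i=6)
          fib(i=5)
            fib(i=4)
              fib(i=3)
                fib(i=2)
                  fib(i=1)
                  -> return 1
                  fib(i=0)
                  -> return 0
                -> return 1
                fib(i=1)
                -> return 1
              -> return 2
              fib(i=2) -> return 1  (same call as traced above)
            -> return 3
            fib(i=3) -> return 2  (same call as traced above)
          -> return 5
          fib(i=4) -> return 3  (same call as traced above)
        -> return 8
        fib(i=5) -> return 5  (same call as traced above)
      -> return 13
      fib(i=6) -> return 8  (same call as traced above)
    -> return 21
    fib(i=7) -> return 13  (same call as traced above)
  -> return 34
  fib(i=8) -> return 21  (same call as traced above)
-> return 55

Final answer: 55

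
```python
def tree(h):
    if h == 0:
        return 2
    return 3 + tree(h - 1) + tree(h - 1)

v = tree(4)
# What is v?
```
Call trace (a repeated sub-call is expanded the first time; later identical calls just restate its return value):
tree(h=4)
  tree(h=3)
    tree(h=2)
      tree(h=1)
        tree(h=0)
        -> return 2
        tree(h=0)
        -> return 2
      -> return 7
      tree(h=1) -> return 7  (same call as traced above)
    -> return 17
    tree(h=2) -> return 17  (same call as traced above)
  -> return 37
  tree(h=3) -> return 37  (same call as traced above)
-> return 77

Final answer: 77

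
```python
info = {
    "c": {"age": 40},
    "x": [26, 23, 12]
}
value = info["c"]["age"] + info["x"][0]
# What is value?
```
Trace:
  info={'c': {'age': 40}, 'x': [26, 23, 12]}
  info={'c': {'age': 40}, 'x': [26, 23, 12]}, value=66

Final answer: 66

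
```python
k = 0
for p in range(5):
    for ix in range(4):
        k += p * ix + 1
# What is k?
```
Trace:
  k=0
  k=1, p=0, ix=0
  k=2, p=0, ix=1
  k=3, p=0, ix=2
  k=4, p=0, ix=3
  k=5, p=1, ix=0
  k=7, p=1, ix=1
  k=10, p=1, ix=2
  k=14, p=1, ix=3
  k=15, p=2, ix=0
  k=18, p=2, ix=1
  k=23, p=2, ix=2
  k=30, p=2, ix=3
  k=31, p=3, ix=0
  k=35, p=3, ix=1
  k=42, p=3, ix=2
  k=52, p=3, ix=3
  k=53, p=4, ix=0
  k=58, p=4, ix=1
  k=67, p=4, ix=2
  k=80, p=4, ix=3

Final answer: 80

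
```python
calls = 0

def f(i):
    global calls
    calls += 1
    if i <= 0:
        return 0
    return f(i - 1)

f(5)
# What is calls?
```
Call trace:
f(i=5)
  f(i=4)
    f(i=3)
      f(i=2)
        f(i=1)
          f(i=0)
          -> return 0
        -> return 0
      -> return 0
    -> return 0
  -> return 0
-> return 0

calls is incremented once per call. f is entered once for each i = 5, 4, 3, 2, 1, 0 (the i <= 0 call returns without recursing), i.e. 5 + 1 calls.
calls = 6

Final answer: 6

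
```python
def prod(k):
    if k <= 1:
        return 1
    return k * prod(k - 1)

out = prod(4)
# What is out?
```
Call trace:
prod(k=4)
  prod(k=3)
    prod(k=2)
      prod(k=1)
      -> return 1
    -> return 2
  -> return 6
-> return 24

Final answer: 24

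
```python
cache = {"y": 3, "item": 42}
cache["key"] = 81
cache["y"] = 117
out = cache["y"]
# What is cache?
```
Trace:
  cache={'y': 3, 'item': 42}
  cache={'y': 3, 'item': 42, 'key': 81}
  cache={'y': 117, 'item': 42, 'key': 81}
  cache={'y': 117, 'item': 42, 'key': 81}, out=117

Final answer: {'y': 117, 'item': 42, 'key': 81}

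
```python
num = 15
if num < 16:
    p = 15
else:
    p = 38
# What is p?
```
Trace:
  num=15
  num=15, p=15

Final answer: 15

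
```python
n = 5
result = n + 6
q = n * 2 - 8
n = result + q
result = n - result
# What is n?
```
Trace:
  n=5
  n=5, result=11
  n=5, result=11, q=2
  n=13, result=11, q=2
  n=13, result=2, q=2

Final answer: 13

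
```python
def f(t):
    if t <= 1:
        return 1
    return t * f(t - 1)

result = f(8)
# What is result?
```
Call trace:
f(t=8)
  f(t=7)
    f(t=6)
      f(t=5)
        f(t=4)
          f(t=3)
            f(t=2)
              f(t=1)
              -> return 1
            -> return 2
          -> return 6
        -> return 24
      -> return 120
    -> return 720
  -> return 5040
-> return 40320

Final answer: 40320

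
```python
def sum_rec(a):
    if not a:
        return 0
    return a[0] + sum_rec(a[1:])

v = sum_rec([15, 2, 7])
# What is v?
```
Call trace:
sum_rec(a=[15, 2, 7])
  sum_rec(a=[2, 7])
    sum_rec(a=[7])
      sum_rec(a=[])
      -> return 0
    -> return 7
  -> return 9
-> return 24

Final answer: 24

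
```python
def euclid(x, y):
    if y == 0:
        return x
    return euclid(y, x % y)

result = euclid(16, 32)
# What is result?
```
Call trace:
euclid(x=16, y=32)
  euclid(x=32, y=16)
    euclid(x=16, y=0)
    -> return 16
  -> return 16
-> return 16

Final answer: 16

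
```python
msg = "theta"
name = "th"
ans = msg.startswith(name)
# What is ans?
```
Trace:
  msg='theta'
  msg='theta', name='th'
  msg='theta', name='th', ans=True

Final answer: True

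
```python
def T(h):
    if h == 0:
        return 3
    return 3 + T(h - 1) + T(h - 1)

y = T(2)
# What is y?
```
Call trace (a repeated sub-call is expanded the first time; later identical calls just restate its return value):
T(h=2)
  T(h=1)
    T(h=0)
    -> return 3
    T(h=0)
    -> return 3
  -> return 9
  T(h=1) -> return 9  (same call as traced above)
-> return 21

Final answer: 21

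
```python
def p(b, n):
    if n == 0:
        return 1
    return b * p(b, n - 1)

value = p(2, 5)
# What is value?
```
Call trace:
p(b=2, n=5)
  p(b=2, n=4)
    p(b=2, n=3)
      p(b=2, n=2)
        p(b=2, n=1)
          p(b=2, n=0)
          -> return 1
        -> return 2
      -> return 4
    -> return 8
  -> return 16
-> return 32

Final answer: 32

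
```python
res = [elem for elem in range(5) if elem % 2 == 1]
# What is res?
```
Trace:
  elem=0
  elem=1
  elem=2
  elem=3
  elem=4
  res=[1, 3]

Final answer: [1, 3]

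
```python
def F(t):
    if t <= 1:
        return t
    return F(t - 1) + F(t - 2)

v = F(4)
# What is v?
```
Call trace (a repeated sub-call is expanded the first time; later identical calls just restate its return value):
F(t=4)
  F(t=3)
    F(t=2)
      F(t=1)
      -> return 1
      F(t=0)
      -> return 0
    -> return 1
    F(t=1)
    -> return 1
  -> return 2
  F(t=2) -> return 1  (same call as traced above)
-> return 3

Final answer: 3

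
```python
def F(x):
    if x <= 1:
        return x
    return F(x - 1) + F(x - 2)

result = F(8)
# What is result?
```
Call trace (a repeated sub-call is expanded the first time; later identical calls just restate its return value):
F(x=8)
  F(x=7)
    F(x=6)
      F(x=5)
        F(x=4)
          F(x=3)
            F(x=2)
              F(x=1)
              -> return 1
              F(x=0)
              -> return 0
            -> return 1
            F(x=1)
            -> return 1
          -> return 2
          F(x=2) -> return 1  (same call as traced above)
        -> return 3
        F(x=3) -> return 2  (same call as traced above)
      -> return 5
      F(x=4) -> return 3  (same call as traced above)
    -> return 8
    F(x=5) -> return 5  (same call as traced above)
  -> return 13
  F(x=6) -> return 8  (same call as traced above)
-> return 21

Final answer: 21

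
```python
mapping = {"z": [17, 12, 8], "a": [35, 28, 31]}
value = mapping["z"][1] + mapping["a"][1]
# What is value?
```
Trace:
  mapping={'z': [17, 12, 8], 'a': [35, 28, 31]}
  mapping={'z': [17, 12, 8], 'a': [35, 28, 31]}, value=40

Final answer: 40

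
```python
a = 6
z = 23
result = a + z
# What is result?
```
Trace:
  a=6
  a=6, z=23
  a=6, z=23, result=29

Final answer: 29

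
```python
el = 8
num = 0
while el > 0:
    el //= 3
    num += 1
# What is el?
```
Trace:
  el=8
  el=8, num=0
  el=2, num=1
  el=0, num=2

Final answer: 0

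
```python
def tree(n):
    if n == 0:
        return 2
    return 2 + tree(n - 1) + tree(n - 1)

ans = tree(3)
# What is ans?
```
Call trace (a repeated sub-call is expanded the first time; later identical calls just restate its return value):
tree(n=3)
  tree(n=2)
    tree(n=1)
      tree(n=0)
      -> return 2
      tree(n=0)
      -> return 2
    -> return 6
    tree(n=1) -> return 6  (same call as traced above)
  -> return 14
  tree(n=2) -> return 14  (same call as traced above)
-> return 30

Final answer: 30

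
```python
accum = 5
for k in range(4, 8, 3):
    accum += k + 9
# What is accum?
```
Trace:
  accum=5
  accum=18, k=4
  accum=34, k=7

Final answer: 34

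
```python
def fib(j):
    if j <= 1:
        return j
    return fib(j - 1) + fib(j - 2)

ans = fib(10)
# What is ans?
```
Call trace (a repeated sub-call is expanded the first time; later identical calls just restate its return value):
fib(j=10)
  fib(j=9)
    fib(j=8)
      fib(j=7)
        fib(j=6)
          fib(j=5)
            fib(j=4)
              fib(j=3)
                fib(j=2)
                  fib(j=1)
                  -> return 1
                  fib(j=0)
                  -> return 0
                -> return 1
                fib(j=1)
                -> return 1
              -> return 2
              fib(j=2) -> return 1  (same call as traced above)
            -> return 3
            fib(j=3) -> return 2  (same call as traced above)
          -> return 5
          fib(j=4) -> return 3  (same call as traced above)
        -> return 8
        fib(j=5) -> return 5  (same call as traced above)
      -> return 13
      fib(j=6) -> return 8  (same call as traced above)
    -> return 21
    fib(j=7) -> return 13  (same call as traced above)
  -> return 34
  fib(j=8) -> return 21  (same call as traced above)
-> return 55

Final answer: 55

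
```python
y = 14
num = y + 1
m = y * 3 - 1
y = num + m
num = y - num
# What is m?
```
Trace:
  y=14
  y=14, num=15
  y=14, num=15, m=41
  y=56, num=15, m=41
  y=56, num=41, m=41

Final answer: 41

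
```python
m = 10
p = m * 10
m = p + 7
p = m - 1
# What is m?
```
Trace:
  m=10
  m=10, p=100
  m=107, p=100
  m=107, p=106

Final answer: 107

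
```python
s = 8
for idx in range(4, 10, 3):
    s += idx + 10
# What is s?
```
Trace:
  s=8
  s=22, idx=4
  s=39, idx=7

Final answer: 39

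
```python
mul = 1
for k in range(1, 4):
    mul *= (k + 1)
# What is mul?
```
Trace:
  mul=1
  mul=2, k=1
  mul=6, k=2
  mul=24, k=3

Final answer: 24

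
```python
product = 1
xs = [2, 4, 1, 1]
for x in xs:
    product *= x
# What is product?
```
Trace:
  product=1
  product=2, x=2
  product=8, x=4
  product=8, x=1
  product=8, x=1

Final answer: 8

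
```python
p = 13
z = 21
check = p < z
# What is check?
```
Trace:
  p=13
  p=13, z=21
  p=13, z=21, check=True

Final answer: True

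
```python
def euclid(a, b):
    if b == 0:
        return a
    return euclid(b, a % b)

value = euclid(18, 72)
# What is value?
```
Call trace:
euclid(a=18, b=72)
  euclid(a=72, b=18)
    euclid(a=18, b=0)
    -> return 18
  -> return 18
-> return 18

Final answer: 18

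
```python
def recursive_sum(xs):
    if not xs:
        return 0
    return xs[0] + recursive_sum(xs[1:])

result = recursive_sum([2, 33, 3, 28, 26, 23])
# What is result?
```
Call trace:
recursive_sum(xs=[2, 33, 3, 28, 26, 23])
  recursive_sum(xs=[33, 3, 28, 26, 23])
    recursive_sum(xs=[3, 28, 26, 23])
      recursive_sum(xs=[28, 26, 23])
        recursive_sum(xs=[26, 23])
          recursive_sum(xs=[23])
            recursive_sum(xs=[])
            -> return 0
          -> return 23
        -> return 49
      -> return 77
    -> return 80
  -> return 113
-> return 115

Final answer: 115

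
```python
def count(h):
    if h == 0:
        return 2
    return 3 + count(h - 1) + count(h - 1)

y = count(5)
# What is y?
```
Call trace (a repeated sub-call is expanded the first time; later identical calls just restate its return value):
count(h=5)
  count(h=4)
    count(h=3)
      count(h=2)
        count(h=1)
          count(h=0)
          -> return 2
          count(h=0)
          -> return 2
        -> return 7
        count(h=1) -> return 7  (same call as traced above)
      -> return 17
      count(h=2) -> return 17  (same call as traced above)
    -> return 37
    count(h=3) -> return 37  (same call as traced above)
  -> return 77
  count(h=4) -> return 77  (same call as traced above)
-> return 157

Final answer: 157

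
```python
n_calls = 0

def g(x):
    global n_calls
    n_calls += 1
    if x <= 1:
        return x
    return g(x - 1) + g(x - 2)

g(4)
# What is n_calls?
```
Call trace (a repeated sub-call is expanded the first time; later identical calls just restate its return value):
g(x=4)
  g(x=3)
    g(x=2)
      g(x=1)
      -> return 1
      g(x=0)
      -> return 0
    -> return 1
    g(x=1)
    -> return 1
  -> return 2
  g(x=2) -> return 1  (same call as traced above)
-> return 3

n_calls is incremented once per call, so count the calls in each subtree. Let C(x) = number of calls made by g(x).
C(0) = C(1) = 1 (base case, no recursion); C(x) = 1 + C(x - 1) + C(x - 2) otherwise.
C(2) = 1 + C(1) + C(0) = 1 + 1 + 1 = 3
C(3) = 1 + C(2) + C(1) = 1 + 3 + 1 = 5
C(4) = 1 + C(3) + C(2) = 1 + 5 + 3 = 9
n_calls = C(4) = 9

Final answer: 9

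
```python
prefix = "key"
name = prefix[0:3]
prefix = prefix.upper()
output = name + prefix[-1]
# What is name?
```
Trace:
  prefix='key'
  prefix='key', name='key'
  prefix='KEY', name='key'
  prefix='KEY', name='key', output='keyY'

Final answer: 'key'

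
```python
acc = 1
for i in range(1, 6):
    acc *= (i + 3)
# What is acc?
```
Trace:
  acc=1
  acc=4, i=1
  acc=20, i=2
  acc=120, i=3
  acc=840, i=4
  acc=6720, i=5

Final answer: 6720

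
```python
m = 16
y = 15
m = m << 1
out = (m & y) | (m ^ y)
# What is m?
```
Trace:
  m=16
  m=16, y=15
  m=32, y=15
  m=32, y=15, out=47

Final answer: 32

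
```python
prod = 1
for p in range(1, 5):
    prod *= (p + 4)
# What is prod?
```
Trace:
  prod=1
  prod=5, p=1
  prod=30, p=2
  prod=210, p=3
  prod=1680, p=4

Final answer: 1680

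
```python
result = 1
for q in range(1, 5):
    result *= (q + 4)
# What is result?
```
Trace:
  result=1
  result=5, q=1
  result=30, q=2
  result=210, q=3
  result=1680, q=4

Final answer: 1680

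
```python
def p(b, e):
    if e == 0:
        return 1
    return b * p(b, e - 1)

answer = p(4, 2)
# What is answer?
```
Call trace:
p(b=4, e=2)
  p(b=4, e=1)
    p(b=4, e=0)
    -> return 1
  -> return 4
-> return 16

Final answer: 16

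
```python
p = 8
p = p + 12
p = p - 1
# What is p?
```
Trace:
  p=8
  p=20
  p=19

Final answer: 19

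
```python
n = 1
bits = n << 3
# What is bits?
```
Trace:
  n=1
  n=1, bits=8

Final answer: 8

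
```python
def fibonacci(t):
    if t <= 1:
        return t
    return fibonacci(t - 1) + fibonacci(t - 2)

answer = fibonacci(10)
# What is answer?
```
Call trace (a repeated sub-call is expanded the first time; later identical calls just restate its return value):
fibonacci(t=10)
  fibonacci(t=9)
    fibonacci(t=8)
      fibonacci(t=7)
        fibonacci(t=6)
          fibonacci(t=5)
            fibonacci(t=4)
              fibonacci(t=3)
                fibonacci(t=2)
                  fibonacci(t=1)
                  -> return 1
                  fibonacci(t=0)
                  -> return 0
                -> return 1
                fibonacci(t=1)
                -> return 1
              -> return 2
              fibonacci(t=2) -> return 1  (same call as traced above)
            -> return 3
            fibonacci(t=3) -> return 2  (same call as traced above)
          -> return 5
          fibonacci(t=4) -> return 3  (same call as traced above)
        -> return 8
        fibonacci(t=5) -> return 5  (same call as traced above)
      -> return 13
      fibonacci(t=6) -> return 8  (same call as traced above)
    -> return 21
    fibonacci(t=7) -> return 13  (same call as traced above)
  -> return 34
  fibonacci(t=8) -> return 21  (same call as traced above)
-> return 55

Final answer: 55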